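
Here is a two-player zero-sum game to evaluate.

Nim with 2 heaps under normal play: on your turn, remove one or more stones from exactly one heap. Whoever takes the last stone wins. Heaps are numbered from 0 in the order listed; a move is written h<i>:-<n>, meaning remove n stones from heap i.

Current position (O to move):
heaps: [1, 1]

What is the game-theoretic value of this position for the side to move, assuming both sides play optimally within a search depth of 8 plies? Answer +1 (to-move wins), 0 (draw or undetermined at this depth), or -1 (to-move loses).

[(1,1)] O move#1: h0:-1:-1/(0,1)*, h1:-1:-1/(1,0)
[(0,1)] X move#2: h1:-1:+1/(0,0)*
[(0,0)] end (terminal -1, O#3); searched (1,1) to 8

value((1,1), O) = -1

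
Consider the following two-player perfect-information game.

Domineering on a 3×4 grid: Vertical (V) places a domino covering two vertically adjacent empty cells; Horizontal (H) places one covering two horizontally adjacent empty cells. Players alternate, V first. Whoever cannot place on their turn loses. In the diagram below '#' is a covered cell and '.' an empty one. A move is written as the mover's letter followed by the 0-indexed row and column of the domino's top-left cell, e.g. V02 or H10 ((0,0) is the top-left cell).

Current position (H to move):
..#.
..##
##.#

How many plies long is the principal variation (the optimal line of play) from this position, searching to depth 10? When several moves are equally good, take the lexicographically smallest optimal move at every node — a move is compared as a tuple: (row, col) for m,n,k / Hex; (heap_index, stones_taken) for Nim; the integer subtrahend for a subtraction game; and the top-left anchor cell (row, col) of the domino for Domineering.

p1 H@[..#./..##/##.#]: H00[###./..##/##.#]+1* H10[..#./####/##.#]+1
p2 V@[###./..##/##.#] terminal -1; root [..#./..##/##.#] d10

PV length from [..#./..##/##.#]: 1 ply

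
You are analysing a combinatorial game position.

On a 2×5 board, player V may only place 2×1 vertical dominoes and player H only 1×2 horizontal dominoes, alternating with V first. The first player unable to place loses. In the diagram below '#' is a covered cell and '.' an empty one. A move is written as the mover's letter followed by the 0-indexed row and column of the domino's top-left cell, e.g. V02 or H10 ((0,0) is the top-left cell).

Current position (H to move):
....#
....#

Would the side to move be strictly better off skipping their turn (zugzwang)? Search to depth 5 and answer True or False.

zugzwang(....#/....#, H) = False

ply 1, H at ....#/....# | H00=-1→##..#/....#; H01=+1→.##.#/....#*; H02=-1→..###/....#; H10=-1→....#/##..#; H11=+1→....#/.##.#; H12=-1→....#/..###
ply 2, V at .##.#/....# | V00=-1→###.#/#...#*; V03=-1→.####/...##
ply 3, H at ###.#/#...# | H11=-1→###.#/###.#; H12=+1→###.#/#.###*
ply 4: ###.#/#.### is terminal -1 (V); from ....#/....# depth 5
suppose H passes — search the same position with V to move:
pass> ply 1, V at ....#/....# | V00=-1→#...#/#...#*; V01=-1→.#..#/.#..#; V02=-1→..#.#/..#.#; V03=-1→...##/...##
pass> ply 2, H at #...#/#...# | H01=+1→###.#/#...#*; H02=+1→#.###/#...#; H11=+1→#...#/###.#; H12=+1→#...#/#.###
pass> ply 3, V at ###.#/#...# | V03=-1→#####/#..##*
pass> ply 4, H at #####/#..## | H11=+1→#####/#####*
pass> ply 5: #####/##### is terminal -1 (V); from ....#/....# depth 5
for H: play +1, pass +1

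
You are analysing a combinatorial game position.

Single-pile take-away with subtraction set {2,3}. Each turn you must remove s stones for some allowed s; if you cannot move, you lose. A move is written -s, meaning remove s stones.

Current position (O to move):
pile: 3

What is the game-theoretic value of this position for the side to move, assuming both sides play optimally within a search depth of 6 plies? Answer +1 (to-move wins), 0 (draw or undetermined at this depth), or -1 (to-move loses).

p1 O@[3]: -2[1]+1* -3[0]+1
p2 X@[1] terminal -1; root [3] d6

value(3, O) = +1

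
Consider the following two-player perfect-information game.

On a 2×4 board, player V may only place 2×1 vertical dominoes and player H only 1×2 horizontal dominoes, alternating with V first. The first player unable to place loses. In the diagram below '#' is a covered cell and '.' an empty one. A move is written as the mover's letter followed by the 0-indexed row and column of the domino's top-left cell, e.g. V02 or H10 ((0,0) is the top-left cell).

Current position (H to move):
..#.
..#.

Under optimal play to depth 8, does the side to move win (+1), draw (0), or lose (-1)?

[..#./..#.] H move#1: H00:+1/###./..#.*, H10:+1/..#./###.
[###./..#.] V move#2: V03:-1/####/..##*
[####/..##] H move#3: H10:+1/####/####*
[####/####] end (terminal -1, V#4); searched ..#./..#. to 8

value(..#./..#., H) = +1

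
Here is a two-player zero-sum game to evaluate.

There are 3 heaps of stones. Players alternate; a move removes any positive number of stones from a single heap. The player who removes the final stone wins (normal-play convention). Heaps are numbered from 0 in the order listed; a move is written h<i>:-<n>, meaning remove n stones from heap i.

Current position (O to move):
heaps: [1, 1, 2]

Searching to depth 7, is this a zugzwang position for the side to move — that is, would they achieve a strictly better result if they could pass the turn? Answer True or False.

p1 O@[(1,1,2)]: h0:-1[(0,1,2)]-1 h1:-1[(1,0,2)]-1 h2:-1[(1,1,1)]-1 h2:-2[(1,1,0)]+1*
p2 X@[(1,1,0)]: h0:-1[(0,1,0)]-1* h1:-1[(1,0,0)]-1
p3 O@[(0,1,0)]: h1:-1[(0,0,0)]+1*
p4 X@[(0,0,0)] terminal -1; root [(1,1,2)] d7
pass branch (X moves first from the same position):
  | p1 X@[(1,1,2)]: h0:-1[(0,1,2)]-1 h1:-1[(1,0,2)]-1 h2:-1[(1,1,1)]-1 h2:-2[(1,1,0)]+1*
  | p2 O@[(1,1,0)]: h0:-1[(0,1,0)]-1* h1:-1[(1,0,0)]-1
  | p3 X@[(0,1,0)]: h1:-1[(0,0,0)]+1*
  | p4 O@[(0,0,0)] terminal -1; root [(1,1,2)] d7
O moving scores +1; O passing scores -1

zugzwang((1,1,2), O) = False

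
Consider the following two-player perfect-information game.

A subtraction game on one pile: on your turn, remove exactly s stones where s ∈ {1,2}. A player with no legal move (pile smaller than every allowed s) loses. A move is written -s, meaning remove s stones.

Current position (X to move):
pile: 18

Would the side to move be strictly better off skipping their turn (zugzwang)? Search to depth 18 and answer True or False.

ply 1, X at 18 | -1=-1→17*; -2=-1→16
ply 2, O at 17 | -1=-1→16; -2=+1→15*
ply 3, X at 15 | -1=-1→14*; -2=-1→13
ply 4, O at 14 | -1=-1→13; -2=+1→12*
ply 5, X at 12 | -1=-1→11*; -2=-1→10
ply 6, O at 11 | -1=-1→10; -2=+1→9*
ply 7, X at 9 | -1=-1→8*; -2=-1→7
ply 8, O at 8 | -1=-1→7; -2=+1→6*
ply 9, X at 6 | -1=-1→5*; -2=-1→4
ply 10, O at 5 | -1=-1→4; -2=+1→3*
ply 11, X at 3 | -1=-1→2*; -2=-1→1
ply 12, O at 2 | -1=-1→1; -2=+1→0*
ply 13: 0 is terminal -1 (X); from 18 depth 18
if X skipped the turn, O would face:
~ ply 1, O at 18 | -1=-1→17*; -2=-1→16
~ ply 2, X at 17 | -1=-1→16; -2=+1→15*
~ ply 3, O at 15 | -1=-1→14*; -2=-1→13
~ ply 4, X at 14 | -1=-1→13; -2=+1→12*
~ ply 5, O at 12 | -1=-1→11*; -2=-1→10
~ ply 6, X at 11 | -1=-1→10; -2=+1→9*
~ ply 7, O at 9 | -1=-1→8*; -2=-1→7
~ ply 8, X at 8 | -1=-1→7; -2=+1→6*
~ ply 9, O at 6 | -1=-1→5*; -2=-1→4
~ ply 10, X at 5 | -1=-1→4; -2=+1→3*
~ ply 11, O at 3 | -1=-1→2*; -2=-1→1
~ ply 12, X at 2 | -1=-1→1; -2=+1→0*
~ ply 13: 0 is terminal -1 (O); from 18 depth 18
compare (X): move=-1 vs pass=+1

zugzwang(18, X) = True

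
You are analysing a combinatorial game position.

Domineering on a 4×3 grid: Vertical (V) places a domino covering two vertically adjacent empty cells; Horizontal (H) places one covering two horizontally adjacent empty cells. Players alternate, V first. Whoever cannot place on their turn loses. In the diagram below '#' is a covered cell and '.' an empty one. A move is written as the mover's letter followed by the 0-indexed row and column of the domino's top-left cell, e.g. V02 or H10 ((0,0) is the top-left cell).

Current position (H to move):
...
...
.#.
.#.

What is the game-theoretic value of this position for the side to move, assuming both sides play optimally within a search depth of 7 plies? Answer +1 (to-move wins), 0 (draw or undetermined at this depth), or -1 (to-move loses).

p1 H@[.../.../.#./.#.]: H00[##./.../.#./.#.]-1* H01[.##/.../.#./.#.]-1 H10[.../##./.#./.#.]-1 H11[.../.##/.#./.#.]-1
p2 V@[##./.../.#./.#.]: V02[###/..#/.#./.#.]+1* V10[##./#../##./.#.]+1 V12[##./..#/.##/.#.]+1 V20[##./.../##./##.]+1 V22[##./.../.##/.##]+1
p3 H@[###/..#/.#./.#.]: H10[###/###/.#./.#.]-1*
p4 V@[###/###/.#./.#.]: V20[###/###/##./##.]+1* V22[###/###/.##/.##]+1
p5 H@[###/###/##./##.] terminal -1; root [.../.../.#./.#.] d7

value(.../.../.#./.#., H) = -1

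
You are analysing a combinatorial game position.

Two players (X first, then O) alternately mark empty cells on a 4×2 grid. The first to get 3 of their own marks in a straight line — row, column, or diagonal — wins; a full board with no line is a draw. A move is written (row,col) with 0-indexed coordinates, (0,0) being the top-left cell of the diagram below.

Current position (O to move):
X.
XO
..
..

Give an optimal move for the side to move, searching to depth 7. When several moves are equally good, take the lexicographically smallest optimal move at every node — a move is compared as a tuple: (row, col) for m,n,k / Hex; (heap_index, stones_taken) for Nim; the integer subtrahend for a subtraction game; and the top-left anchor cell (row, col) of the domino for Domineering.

O's best at [X./XO/../..]: (2,0)

p1 O@[X./XO/../..]: (0,1)[XO/XO/../..]-1 (2,0)[X./XO/O./..]+0* (2,1)[X./XO/.O/..]-1 (3,0)[X./XO/../O.]-1 (3,1)[X./XO/../.O]-1
p2 X@[X./XO/O./..]: (0,1)[XX/XO/O./..]+0* (2,1)[X./XO/OX/..]+0 (3,0)[X./XO/O./X.]-1 (3,1)[X./XO/O./.X]+0
p3 O@[XX/XO/O./..]: (2,1)[XX/XO/OO/..]+0* (3,0)[XX/XO/O./O.]+0 (3,1)[XX/XO/O./.O]+0
p4 X@[XX/XO/OO/..]: (3,0)[XX/XO/OO/X.]-1 (3,1)[XX/XO/OO/.X]+0*
p5 O@[XX/XO/OO/.X]: (3,0)[XX/XO/OO/OX]+0*
p6 X@[XX/XO/OO/OX] terminal +0; root [X./XO/../..] d7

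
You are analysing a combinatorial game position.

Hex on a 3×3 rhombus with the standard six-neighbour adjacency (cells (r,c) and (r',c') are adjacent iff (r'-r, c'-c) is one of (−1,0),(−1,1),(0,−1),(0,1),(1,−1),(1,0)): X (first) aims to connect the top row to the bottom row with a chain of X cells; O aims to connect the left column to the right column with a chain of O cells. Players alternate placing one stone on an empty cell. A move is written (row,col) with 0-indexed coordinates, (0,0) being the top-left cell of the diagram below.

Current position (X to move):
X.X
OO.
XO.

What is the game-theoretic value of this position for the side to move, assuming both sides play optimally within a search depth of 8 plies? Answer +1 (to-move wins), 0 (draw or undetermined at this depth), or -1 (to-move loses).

value(X.X/OO./XO., X) = -1

ply 1, X at X.X/OO./XO. | (0,1)=-1→XXX/OO./XO.*; (1,2)=-1→X.X/OOX/XO.; (2,2)=-1→X.X/OO./XOX
ply 2, O at XXX/OO./XO. | (1,2)=+1→XXX/OOO/XO.*; (2,2)=+1→XXX/OO./XOO
ply 3: XXX/OOO/XO. is terminal -1 (X); from X.X/OO./XO. depth 8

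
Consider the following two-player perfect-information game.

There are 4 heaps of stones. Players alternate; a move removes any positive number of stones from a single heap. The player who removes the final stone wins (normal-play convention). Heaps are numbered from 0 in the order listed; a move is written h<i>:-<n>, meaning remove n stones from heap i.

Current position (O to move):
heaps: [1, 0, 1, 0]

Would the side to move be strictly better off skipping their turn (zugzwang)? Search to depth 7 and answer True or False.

ply 1, O at (1,0,1,0) | h0:-1=-1→(0,0,1,0)*; h2:-1=-1→(1,0,0,0)
ply 2, X at (0,0,1,0) | h2:-1=+1→(0,0,0,0)*
ply 3: (0,0,0,0) is terminal -1 (O); from (1,0,1,0) depth 7
if O skipped the turn, X would face:
~ ply 1, X at (1,0,1,0) | h0:-1=-1→(0,0,1,0)*; h2:-1=-1→(1,0,0,0)
~ ply 2, O at (0,0,1,0) | h2:-1=+1→(0,0,0,0)*
~ ply 3: (0,0,0,0) is terminal -1 (X); from (1,0,1,0) depth 7
compare (O): move=-1 vs pass=+1

zugzwang((1,0,1,0), O) = True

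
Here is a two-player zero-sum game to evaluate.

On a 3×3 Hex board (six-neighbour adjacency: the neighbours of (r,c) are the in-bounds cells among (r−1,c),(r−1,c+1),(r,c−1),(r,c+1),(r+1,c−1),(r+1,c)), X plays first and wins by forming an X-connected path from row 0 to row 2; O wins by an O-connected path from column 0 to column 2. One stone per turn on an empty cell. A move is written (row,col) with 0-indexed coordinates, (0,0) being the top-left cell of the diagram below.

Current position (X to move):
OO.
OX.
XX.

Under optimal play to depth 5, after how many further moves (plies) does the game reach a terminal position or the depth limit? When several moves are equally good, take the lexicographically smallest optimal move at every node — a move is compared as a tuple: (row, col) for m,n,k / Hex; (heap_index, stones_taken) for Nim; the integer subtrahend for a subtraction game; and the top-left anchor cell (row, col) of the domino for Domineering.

ply 1, X at OO./OX./XX. | (0,2)=+1→OOX/OX./XX.*; (1,2)=-1→OO./OXX/XX.; (2,2)=-1→OO./OX./XXX
ply 2: OOX/OX./XX. is terminal -1 (O); from OO./OX./XX. depth 5

PV length from [OO./OX./XX.]: 1 ply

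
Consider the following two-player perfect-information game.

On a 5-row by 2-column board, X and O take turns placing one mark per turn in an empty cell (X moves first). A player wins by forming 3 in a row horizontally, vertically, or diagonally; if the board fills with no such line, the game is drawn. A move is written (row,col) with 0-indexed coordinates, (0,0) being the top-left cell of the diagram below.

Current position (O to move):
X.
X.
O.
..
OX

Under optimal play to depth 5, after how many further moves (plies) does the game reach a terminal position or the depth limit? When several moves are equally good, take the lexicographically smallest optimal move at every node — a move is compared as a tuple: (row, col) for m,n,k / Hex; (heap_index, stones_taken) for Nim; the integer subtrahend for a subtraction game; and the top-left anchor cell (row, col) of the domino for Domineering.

PV length from [X./X./O./../OX]: 5 plies

ply 1, O at X./X./O./../OX | (0,1)=+0→XO/X./O./../OX; (1,1)=+1→X./XO/O./../OX*; (2,1)=+1→X./X./OO/../OX; (3,0)=+1→X./X./O./O./OX; (3,1)=+0→X./X./O./.O/OX
ply 2, X at X./XO/O./../OX | (0,1)=-1→XX/XO/O./../OX*; (2,1)=-1→X./XO/OX/../OX; (3,0)=-1→X./XO/O./X./OX; (3,1)=-1→X./XO/O./.X/OX
ply 3, O at XX/XO/O./../OX | (2,1)=+1→XX/XO/OO/../OX*; (3,0)=+1→XX/XO/O./O./OX; (3,1)=+1→XX/XO/O./.O/OX
ply 4, X at XX/XO/OO/../OX | (3,0)=-1→XX/XO/OO/X./OX*; (3,1)=-1→XX/XO/OO/.X/OX
ply 5, O at XX/XO/OO/X./OX | (3,1)=+1→XX/XO/OO/XO/OX*
ply 6: XX/XO/OO/XO/OX is terminal -1 (X); from X./X./O./../OX depth 5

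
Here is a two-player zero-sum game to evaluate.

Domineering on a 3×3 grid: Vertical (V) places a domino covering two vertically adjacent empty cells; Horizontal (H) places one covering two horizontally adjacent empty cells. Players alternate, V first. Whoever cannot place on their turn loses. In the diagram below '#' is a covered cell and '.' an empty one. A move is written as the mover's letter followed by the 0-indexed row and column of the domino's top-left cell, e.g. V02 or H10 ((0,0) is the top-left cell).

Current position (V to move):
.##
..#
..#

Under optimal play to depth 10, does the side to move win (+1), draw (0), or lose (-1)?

p1 V@[.##/..#/..#]: V00[###/#.#/..#]-1 V10[.##/#.#/#.#]+1* V11[.##/.##/.##]+1
p2 H@[.##/#.#/#.#] terminal -1; root [.##/..#/..#] d10

value(.##/..#/..#, V) = +1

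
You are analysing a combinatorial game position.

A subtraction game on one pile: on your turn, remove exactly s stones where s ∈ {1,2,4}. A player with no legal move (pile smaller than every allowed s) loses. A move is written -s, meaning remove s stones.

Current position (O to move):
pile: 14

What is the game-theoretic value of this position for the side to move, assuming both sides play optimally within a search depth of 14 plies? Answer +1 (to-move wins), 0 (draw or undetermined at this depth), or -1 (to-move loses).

value(14, O) = +1

ply 1, O at 14 | -1=-1→13; -2=+1→12*; -4=-1→10
ply 2, X at 12 | -1=-1→11*; -2=-1→10; -4=-1→8
ply 3, O at 11 | -1=-1→10; -2=+1→9*; -4=-1→7
ply 4, X at 9 | -1=-1→8*; -2=-1→7; -4=-1→5
ply 5, O at 8 | -1=-1→7; -2=+1→6*; -4=-1→4
ply 6, X at 6 | -1=-1→5*; -2=-1→4; -4=-1→2
ply 7, O at 5 | -1=-1→4; -2=+1→3*; -4=-1→1
ply 8, X at 3 | -1=-1→2*; -2=-1→1
ply 9, O at 2 | -1=-1→1; -2=+1→0*
ply 10: 0 is terminal -1 (X); from 14 depth 14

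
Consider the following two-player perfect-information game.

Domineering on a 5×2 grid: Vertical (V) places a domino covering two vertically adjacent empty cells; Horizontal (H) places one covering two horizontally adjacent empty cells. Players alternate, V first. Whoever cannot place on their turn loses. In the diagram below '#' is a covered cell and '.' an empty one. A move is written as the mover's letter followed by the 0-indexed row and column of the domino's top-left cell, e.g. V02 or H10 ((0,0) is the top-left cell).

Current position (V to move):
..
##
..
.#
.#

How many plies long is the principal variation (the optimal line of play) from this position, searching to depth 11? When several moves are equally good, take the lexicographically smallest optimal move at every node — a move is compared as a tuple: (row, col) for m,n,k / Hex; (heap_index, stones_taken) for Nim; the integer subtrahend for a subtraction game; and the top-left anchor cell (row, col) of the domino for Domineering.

p1 V@[../##/../.#/.#]: V20[../##/#./##/.#]-1* V30[../##/../##/##]-1
p2 H@[../##/#./##/.#]: H00[##/##/#./##/.#]+1*
p3 V@[##/##/#./##/.#] terminal -1; root [../##/../.#/.#] d11

PV length from [../##/../.#/.#]: 2 plies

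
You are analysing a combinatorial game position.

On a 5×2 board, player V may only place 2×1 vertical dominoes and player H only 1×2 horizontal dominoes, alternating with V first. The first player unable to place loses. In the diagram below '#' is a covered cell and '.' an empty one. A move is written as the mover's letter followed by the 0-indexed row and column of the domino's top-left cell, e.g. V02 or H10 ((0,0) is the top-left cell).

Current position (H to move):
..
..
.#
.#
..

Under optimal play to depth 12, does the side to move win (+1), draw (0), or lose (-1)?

value(../../.#/.#/.., H) = +1

p1 H@[../../.#/.#/..]: H00[##/../.#/.#/..]+1* H10[../##/.#/.#/..]+1 H40[../../.#/.#/##]-1
p2 V@[##/../.#/.#/..]: V10[##/#./##/.#/..]-1* V20[##/../##/##/..]-1 V30[##/../.#/##/#.]-1
p3 H@[##/#./##/.#/..]: H40[##/#./##/.#/##]+1*
p4 V@[##/#./##/.#/##] terminal -1; root [../../.#/.#/..] d12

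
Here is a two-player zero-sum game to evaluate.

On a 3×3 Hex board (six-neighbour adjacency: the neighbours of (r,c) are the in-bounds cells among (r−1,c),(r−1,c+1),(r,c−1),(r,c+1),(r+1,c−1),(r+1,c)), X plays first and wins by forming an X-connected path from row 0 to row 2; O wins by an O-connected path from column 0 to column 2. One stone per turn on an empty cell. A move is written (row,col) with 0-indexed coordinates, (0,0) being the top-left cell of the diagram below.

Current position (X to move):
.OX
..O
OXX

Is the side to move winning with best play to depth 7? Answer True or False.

X winning at [.OX/..O/OXX]: True

ply 1, X at .OX/..O/OXX | (0,0)=-1→XOX/..O/OXX; (1,0)=-1→.OX/X.O/OXX; (1,1)=+1→.OX/.XO/OXX*
ply 2: .OX/.XO/OXX is terminal -1 (O); from .OX/..O/OXX depth 7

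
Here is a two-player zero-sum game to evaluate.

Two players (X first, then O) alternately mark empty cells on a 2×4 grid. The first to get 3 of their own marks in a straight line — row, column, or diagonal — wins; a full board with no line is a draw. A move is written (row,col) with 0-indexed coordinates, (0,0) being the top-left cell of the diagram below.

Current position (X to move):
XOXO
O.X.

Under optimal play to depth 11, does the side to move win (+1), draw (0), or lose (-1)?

value(XOXO/O.X., X) = 0

p1 X@[XOXO/O.X.]: (1,1)[XOXO/OXX.]+0* (1,3)[XOXO/O.XX]+0
p2 O@[XOXO/OXX.]: (1,3)[XOXO/OXXO]+0*
p3 X@[XOXO/OXXO] terminal +0; root [XOXO/O.X.] d11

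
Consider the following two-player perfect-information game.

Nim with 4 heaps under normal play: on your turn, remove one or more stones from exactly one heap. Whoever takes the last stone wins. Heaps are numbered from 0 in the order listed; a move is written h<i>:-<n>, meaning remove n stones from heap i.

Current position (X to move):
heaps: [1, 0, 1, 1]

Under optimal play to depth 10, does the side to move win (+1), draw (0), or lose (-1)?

ply 1, X at (1,0,1,1) | h0:-1=+1→(0,0,1,1)*; h2:-1=+1→(1,0,0,1); h3:-1=+1→(1,0,1,0)
ply 2, O at (0,0,1,1) | h2:-1=-1→(0,0,0,1)*; h3:-1=-1→(0,0,1,0)
ply 3, X at (0,0,0,1) | h3:-1=+1→(0,0,0,0)*
ply 4: (0,0,0,0) is terminal -1 (O); from (1,0,1,1) depth 10

value((1,0,1,1), X) = +1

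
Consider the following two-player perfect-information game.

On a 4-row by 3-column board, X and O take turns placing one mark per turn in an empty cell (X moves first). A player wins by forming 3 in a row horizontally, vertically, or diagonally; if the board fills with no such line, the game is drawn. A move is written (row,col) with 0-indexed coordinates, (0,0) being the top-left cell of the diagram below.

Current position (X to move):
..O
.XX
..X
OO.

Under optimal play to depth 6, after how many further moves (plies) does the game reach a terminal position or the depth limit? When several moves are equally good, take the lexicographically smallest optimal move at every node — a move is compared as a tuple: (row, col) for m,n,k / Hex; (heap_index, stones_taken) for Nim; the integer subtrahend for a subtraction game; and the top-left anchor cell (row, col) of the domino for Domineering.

PV length from [..O/.XX/..X/OO.]: 1 ply

ply 1, X at ..O/.XX/..X/OO. | (0,0)=+1→X.O/.XX/..X/OO.*; (0,1)=-1→.XO/.XX/..X/OO.; (1,0)=+1→..O/XXX/..X/OO.; (2,0)=-1→..O/.XX/X.X/OO.; (2,1)=-1→..O/.XX/.XX/OO.; (3,2)=+1→..O/.XX/..X/OOX
ply 2: X.O/.XX/..X/OO. is terminal -1 (O); from ..O/.XX/..X/OO. depth 6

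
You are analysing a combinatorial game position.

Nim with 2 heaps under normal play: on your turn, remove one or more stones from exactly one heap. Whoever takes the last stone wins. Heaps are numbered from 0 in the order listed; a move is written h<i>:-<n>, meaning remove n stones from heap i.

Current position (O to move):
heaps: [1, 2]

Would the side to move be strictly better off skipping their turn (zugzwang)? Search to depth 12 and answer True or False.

zugzwang((1,2), O) = False

[(1,2)] O move#1: h0:-1:-1/(0,2), h1:-1:+1/(1,1)*, h1:-2:-1/(1,0)
[(1,1)] X move#2: h0:-1:-1/(0,1)*, h1:-1:-1/(1,0)
[(0,1)] O move#3: h1:-1:+1/(0,0)*
[(0,0)] end (terminal -1, X#4); searched (1,2) to 12
pass branch (X moves first from the same position):
  | [(1,2)] X move#1: h0:-1:-1/(0,2), h1:-1:+1/(1,1)*, h1:-2:-1/(1,0)
  | [(1,1)] O move#2: h0:-1:-1/(0,1)*, h1:-1:-1/(1,0)
  | [(0,1)] X move#3: h1:-1:+1/(0,0)*
  | [(0,0)] end (terminal -1, O#4); searched (1,2) to 12
O moving scores +1; O passing scores -1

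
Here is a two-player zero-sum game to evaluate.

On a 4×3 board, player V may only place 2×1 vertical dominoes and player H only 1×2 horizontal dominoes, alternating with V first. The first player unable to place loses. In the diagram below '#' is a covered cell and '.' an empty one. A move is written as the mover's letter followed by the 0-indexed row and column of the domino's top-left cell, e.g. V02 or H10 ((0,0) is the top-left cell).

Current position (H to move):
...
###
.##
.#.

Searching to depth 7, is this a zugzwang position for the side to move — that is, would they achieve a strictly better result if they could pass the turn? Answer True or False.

zugzwang(.../###/.##/.#., H) = True

ply 1, H at .../###/.##/.#. | H00=-1→##./###/.##/.#.*; H01=-1→.##/###/.##/.#.
ply 2, V at ##./###/.##/.#. | V20=+1→##./###/###/##.*
ply 3: ##./###/###/##. is terminal -1 (H); from .../###/.##/.#. depth 7
if H skipped the turn, V would face:
~ ply 1, V at .../###/.##/.#. | V20=-1→.../###/###/##.*
~ ply 2, H at .../###/###/##. | H00=+1→##./###/###/##.*; H01=+1→.##/###/###/##.
~ ply 3: ##./###/###/##. is terminal -1 (V); from .../###/.##/.#. depth 7
compare (H): move=-1 vs pass=+1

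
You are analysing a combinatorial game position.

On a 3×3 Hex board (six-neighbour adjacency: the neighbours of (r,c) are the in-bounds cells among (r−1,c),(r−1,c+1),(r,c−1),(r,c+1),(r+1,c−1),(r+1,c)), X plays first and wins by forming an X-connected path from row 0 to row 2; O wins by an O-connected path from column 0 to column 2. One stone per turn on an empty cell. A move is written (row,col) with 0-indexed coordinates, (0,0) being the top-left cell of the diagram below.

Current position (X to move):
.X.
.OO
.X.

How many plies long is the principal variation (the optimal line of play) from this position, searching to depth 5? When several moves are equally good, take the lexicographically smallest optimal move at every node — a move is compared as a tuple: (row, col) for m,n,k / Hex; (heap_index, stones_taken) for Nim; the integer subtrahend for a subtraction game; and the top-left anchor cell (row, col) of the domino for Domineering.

PV length from [.X./.OO/.X.]: 4 plies

p1 X@[.X./.OO/.X.]: (0,0)[XX./.OO/.X.]-1* (0,2)[.XX/.OO/.X.]-1 (1,0)[.X./XOO/.X.]-1 (2,0)[.X./.OO/XX.]-1 (2,2)[.X./.OO/.XX]-1
p2 O@[XX./.OO/.X.]: (0,2)[XXO/.OO/.X.]+1* (1,0)[XX./OOO/.X.]+1 (2,0)[XX./.OO/OX.]+1 (2,2)[XX./.OO/.XO]+1
p3 X@[XXO/.OO/.X.]: (1,0)[XXO/XOO/.X.]-1* (2,0)[XXO/.OO/XX.]-1 (2,2)[XXO/.OO/.XX]-1
p4 O@[XXO/XOO/.X.]: (2,0)[XXO/XOO/OX.]+1* (2,2)[XXO/XOO/.XO]-1
p5 X@[XXO/XOO/OX.] terminal -1; root [.X./.OO/.X.] d5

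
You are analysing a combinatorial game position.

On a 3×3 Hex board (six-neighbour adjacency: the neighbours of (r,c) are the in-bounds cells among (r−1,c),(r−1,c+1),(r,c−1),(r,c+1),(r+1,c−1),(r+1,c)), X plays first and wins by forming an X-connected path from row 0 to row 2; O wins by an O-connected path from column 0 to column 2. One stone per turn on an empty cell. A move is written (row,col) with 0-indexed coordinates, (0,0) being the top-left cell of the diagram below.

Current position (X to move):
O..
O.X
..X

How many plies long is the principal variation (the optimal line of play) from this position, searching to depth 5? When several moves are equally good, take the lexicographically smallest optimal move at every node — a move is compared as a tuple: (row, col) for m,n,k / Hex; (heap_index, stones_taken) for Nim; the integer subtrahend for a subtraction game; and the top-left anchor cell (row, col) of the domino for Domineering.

PV length from [O../O.X/..X]: 3 plies

[O../O.X/..X] X move#1: (0,1):+1/OX./O.X/..X*, (0,2):+1/O.X/O.X/..X, (1,1):+1/O../OXX/..X, (2,0):-1/O../O.X/X.X, (2,1):-1/O../O.X/.XX
[OX./O.X/..X] O move#2: (0,2):-1/OXO/O.X/..X*, (1,1):-1/OX./OOX/..X, (2,0):-1/OX./O.X/O.X, (2,1):-1/OX./O.X/.OX
[OXO/O.X/..X] X move#3: (1,1):+1/OXO/OXX/..X*, (2,0):-1/OXO/O.X/X.X, (2,1):-1/OXO/O.X/.XX
[OXO/OXX/..X] end (terminal -1, O#4); searched O../O.X/..X to 5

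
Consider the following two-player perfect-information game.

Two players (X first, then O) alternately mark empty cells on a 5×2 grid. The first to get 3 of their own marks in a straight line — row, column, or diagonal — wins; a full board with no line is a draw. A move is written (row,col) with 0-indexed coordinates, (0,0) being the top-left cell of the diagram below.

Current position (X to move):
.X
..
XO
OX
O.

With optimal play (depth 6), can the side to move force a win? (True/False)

[.X/../XO/OX/O.] X move#1: (0,0):+0/XX/../XO/OX/O.*, (1,0):+0/.X/X./XO/OX/O., (1,1):+0/.X/.X/XO/OX/O., (4,1):+0/.X/../XO/OX/OX
[XX/../XO/OX/O.] O move#2: (1,0):+0/XX/O./XO/OX/O.*, (1,1):-1/XX/.O/XO/OX/O., (4,1):-1/XX/../XO/OX/OO
[XX/O./XO/OX/O.] X move#3: (1,1):+0/XX/OX/XO/OX/O.*, (4,1):+0/XX/O./XO/OX/OX
[XX/OX/XO/OX/O.] O move#4: (4,1):+0/XX/OX/XO/OX/OO*
[XX/OX/XO/OX/OO] end (terminal +0, X#5); searched .X/../XO/OX/O. to 6

X winning at [.X/../XO/OX/O.]: False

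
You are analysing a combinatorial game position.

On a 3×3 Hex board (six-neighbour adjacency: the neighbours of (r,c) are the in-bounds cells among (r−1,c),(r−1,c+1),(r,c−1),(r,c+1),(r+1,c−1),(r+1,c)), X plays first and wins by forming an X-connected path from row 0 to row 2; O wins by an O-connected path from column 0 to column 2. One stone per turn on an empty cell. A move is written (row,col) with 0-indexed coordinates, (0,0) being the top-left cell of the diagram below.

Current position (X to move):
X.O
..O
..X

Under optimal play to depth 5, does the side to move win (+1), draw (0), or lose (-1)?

[X.O/..O/..X] X move#1: (0,1):-1/XXO/..O/..X, (1,0):-1/X.O/X.O/..X, (1,1):+1/X.O/.XO/..X*, (2,0):-1/X.O/..O/X.X, (2,1):-1/X.O/..O/.XX
[X.O/.XO/..X] O move#2: (0,1):-1/XOO/.XO/..X*, (1,0):-1/X.O/OXO/..X, (2,0):-1/X.O/.XO/O.X, (2,1):-1/X.O/.XO/.OX
[XOO/.XO/..X] X move#3: (1,0):+1/XOO/XXO/..X*, (2,0):-1/XOO/.XO/X.X, (2,1):-1/XOO/.XO/.XX
[XOO/XXO/..X] O move#4: (2,0):-1/XOO/XXO/O.X*, (2,1):-1/XOO/XXO/.OX
[XOO/XXO/O.X] X move#5: (2,1):+1/XOO/XXO/OXX*
[XOO/XXO/OXX] end (terminal -1, O#6); searched X.O/..O/..X to 5

value(X.O/..O/..X, X) = +1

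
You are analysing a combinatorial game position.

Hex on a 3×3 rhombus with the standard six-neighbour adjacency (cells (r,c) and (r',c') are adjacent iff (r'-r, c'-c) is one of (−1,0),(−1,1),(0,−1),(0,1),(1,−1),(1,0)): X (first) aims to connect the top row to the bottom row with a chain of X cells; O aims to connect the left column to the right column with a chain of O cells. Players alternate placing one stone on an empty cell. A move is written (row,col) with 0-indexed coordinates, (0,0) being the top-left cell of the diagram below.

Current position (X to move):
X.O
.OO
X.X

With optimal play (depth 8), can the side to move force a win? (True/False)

X winning at [X.O/.OO/X.X]: True

[X.O/.OO/X.X] X move#1: (0,1):-1/XXO/.OO/X.X, (1,0):+1/X.O/XOO/X.X*, (2,1):-1/X.O/.OO/XXX
[X.O/XOO/X.X] end (terminal -1, O#2); searched X.O/.OO/X.X to 8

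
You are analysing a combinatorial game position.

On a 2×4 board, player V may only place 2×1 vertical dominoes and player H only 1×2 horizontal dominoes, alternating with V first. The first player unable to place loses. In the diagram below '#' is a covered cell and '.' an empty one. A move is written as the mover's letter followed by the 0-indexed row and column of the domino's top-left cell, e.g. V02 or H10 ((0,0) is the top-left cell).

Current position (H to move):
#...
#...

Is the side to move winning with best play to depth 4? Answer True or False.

H winning at [#.../#...]: True

ply 1, H at #.../#... | H01=+1→###./#...*; H02=+1→#.##/#...; H11=+1→#.../###.; H12=+1→#.../#.##
ply 2, V at ###./#... | V03=-1→####/#..#*
ply 3, H at ####/#..# | H11=+1→####/####*
ply 4: ####/#### is terminal -1 (V); from #.../#... depth 4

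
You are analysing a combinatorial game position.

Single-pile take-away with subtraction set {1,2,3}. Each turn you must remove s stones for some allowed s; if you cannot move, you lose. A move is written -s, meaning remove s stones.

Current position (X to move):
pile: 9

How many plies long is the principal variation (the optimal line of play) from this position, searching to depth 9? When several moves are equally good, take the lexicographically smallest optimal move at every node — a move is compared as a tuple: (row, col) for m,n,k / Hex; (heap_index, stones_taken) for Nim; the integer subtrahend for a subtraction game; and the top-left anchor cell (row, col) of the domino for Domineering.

ply 1, X at 9 | -1=+1→8*; -2=-1→7; -3=-1→6
ply 2, O at 8 | -1=-1→7*; -2=-1→6; -3=-1→5
ply 3, X at 7 | -1=-1→6; -2=-1→5; -3=+1→4*
ply 4, O at 4 | -1=-1→3*; -2=-1→2; -3=-1→1
ply 5, X at 3 | -1=-1→2; -2=-1→1; -3=+1→0*
ply 6: 0 is terminal -1 (O); from 9 depth 9

PV length from [9]: 5 plies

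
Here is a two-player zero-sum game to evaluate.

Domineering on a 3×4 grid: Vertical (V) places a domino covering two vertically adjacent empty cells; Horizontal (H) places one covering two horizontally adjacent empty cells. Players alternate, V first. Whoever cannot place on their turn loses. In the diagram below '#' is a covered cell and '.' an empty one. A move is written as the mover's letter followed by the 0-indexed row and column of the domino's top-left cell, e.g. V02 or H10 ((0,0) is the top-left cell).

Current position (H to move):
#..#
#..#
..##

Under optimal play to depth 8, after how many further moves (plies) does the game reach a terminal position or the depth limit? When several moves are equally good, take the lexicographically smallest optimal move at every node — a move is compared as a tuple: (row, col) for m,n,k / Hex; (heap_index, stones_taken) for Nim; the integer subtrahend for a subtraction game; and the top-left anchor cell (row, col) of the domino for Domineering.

PV length from [#..#/#..#/..##]: 1 ply

ply 1, H at #..#/#..#/..## | H01=-1→####/#..#/..##; H11=+1→#..#/####/..##*; H20=-1→#..#/#..#/####
ply 2: #..#/####/..## is terminal -1 (V); from #..#/#..#/..## depth 8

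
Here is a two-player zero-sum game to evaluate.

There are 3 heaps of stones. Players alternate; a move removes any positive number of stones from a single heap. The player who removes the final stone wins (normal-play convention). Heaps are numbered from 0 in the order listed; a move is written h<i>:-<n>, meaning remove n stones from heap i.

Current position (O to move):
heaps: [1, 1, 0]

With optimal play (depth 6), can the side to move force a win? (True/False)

O winning at [(1,1,0)]: False

[(1,1,0)] O move#1: h0:-1:-1/(0,1,0)*, h1:-1:-1/(1,0,0)
[(0,1,0)] X move#2: h1:-1:+1/(0,0,0)*
[(0,0,0)] end (terminal -1, O#3); searched (1,1,0) to 6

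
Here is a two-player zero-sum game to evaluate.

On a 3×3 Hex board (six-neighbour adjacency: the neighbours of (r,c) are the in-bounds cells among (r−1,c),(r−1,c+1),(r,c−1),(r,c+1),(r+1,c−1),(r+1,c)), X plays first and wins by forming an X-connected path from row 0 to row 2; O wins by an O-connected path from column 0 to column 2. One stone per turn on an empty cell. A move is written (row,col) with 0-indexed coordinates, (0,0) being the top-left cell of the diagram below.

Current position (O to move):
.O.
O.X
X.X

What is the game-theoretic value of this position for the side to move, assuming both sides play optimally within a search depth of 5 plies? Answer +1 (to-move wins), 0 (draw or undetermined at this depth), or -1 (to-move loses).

p1 O@[.O./O.X/X.X]: (0,0)[OO./O.X/X.X]-1 (0,2)[.OO/O.X/X.X]+1* (1,1)[.O./OOX/X.X]-1 (2,1)[.O./O.X/XOX]-1
p2 X@[.OO/O.X/X.X] terminal -1; root [.O./O.X/X.X] d5

value(.O./O.X/X.X, O) = +1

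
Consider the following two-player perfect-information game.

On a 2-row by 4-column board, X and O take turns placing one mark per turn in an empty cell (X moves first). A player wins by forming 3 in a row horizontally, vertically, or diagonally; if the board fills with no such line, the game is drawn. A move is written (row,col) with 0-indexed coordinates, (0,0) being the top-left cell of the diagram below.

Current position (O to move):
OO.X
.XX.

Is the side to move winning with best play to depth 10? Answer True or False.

p1 O@[OO.X/.XX.]: (0,2)[OOOX/.XX.]+1* (1,0)[OO.X/OXX.]-1 (1,3)[OO.X/.XXO]-1
p2 X@[OOOX/.XX.] terminal -1; root [OO.X/.XX.] d10

O winning at [OO.X/.XX.]: True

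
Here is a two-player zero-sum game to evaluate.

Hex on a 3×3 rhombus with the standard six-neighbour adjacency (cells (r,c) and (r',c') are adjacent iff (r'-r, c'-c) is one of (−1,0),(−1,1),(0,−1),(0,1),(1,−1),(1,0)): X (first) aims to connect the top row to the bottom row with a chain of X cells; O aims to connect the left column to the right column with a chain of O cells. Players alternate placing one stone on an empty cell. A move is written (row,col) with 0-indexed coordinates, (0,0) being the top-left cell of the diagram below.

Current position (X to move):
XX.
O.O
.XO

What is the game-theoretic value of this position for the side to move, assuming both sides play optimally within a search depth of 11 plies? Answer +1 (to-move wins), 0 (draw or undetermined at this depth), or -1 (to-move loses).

value(XX./O.O/.XO, X) = +1

[XX./O.O/.XO] X move#1: (0,2):-1/XXX/O.O/.XO, (1,1):+1/XX./OXO/.XO*, (2,0):-1/XX./O.O/XXO
[XX./OXO/.XO] end (terminal -1, O#2); searched XX./O.O/.XO to 11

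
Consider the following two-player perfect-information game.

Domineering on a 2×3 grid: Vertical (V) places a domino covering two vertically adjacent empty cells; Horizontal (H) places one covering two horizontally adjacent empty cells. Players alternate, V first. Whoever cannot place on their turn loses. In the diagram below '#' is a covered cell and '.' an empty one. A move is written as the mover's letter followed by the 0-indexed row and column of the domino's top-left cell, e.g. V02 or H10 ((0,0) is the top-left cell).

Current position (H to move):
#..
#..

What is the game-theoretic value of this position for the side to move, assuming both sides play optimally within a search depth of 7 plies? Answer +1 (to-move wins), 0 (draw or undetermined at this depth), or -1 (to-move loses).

value(#../#.., H) = +1

ply 1, H at #../#.. | H01=+1→###/#..*; H11=+1→#../###
ply 2: ###/#.. is terminal -1 (V); from #../#.. depth 7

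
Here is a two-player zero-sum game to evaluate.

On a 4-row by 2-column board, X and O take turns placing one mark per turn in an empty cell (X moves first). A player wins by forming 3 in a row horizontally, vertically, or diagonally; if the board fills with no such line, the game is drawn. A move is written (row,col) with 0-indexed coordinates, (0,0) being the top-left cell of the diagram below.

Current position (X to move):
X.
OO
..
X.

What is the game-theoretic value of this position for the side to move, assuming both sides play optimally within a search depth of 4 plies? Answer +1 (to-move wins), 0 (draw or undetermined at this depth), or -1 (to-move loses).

value(X./OO/../X., X) = 0

p1 X@[X./OO/../X.]: (0,1)[XX/OO/../X.]+0* (2,0)[X./OO/X./X.]-1 (2,1)[X./OO/.X/X.]+0 (3,1)[X./OO/../XX]+0
p2 O@[XX/OO/../X.]: (2,0)[XX/OO/O./X.]+0* (2,1)[XX/OO/.O/X.]+0 (3,1)[XX/OO/../XO]+0
p3 X@[XX/OO/O./X.]: (2,1)[XX/OO/OX/X.]+0* (3,1)[XX/OO/O./XX]+0
p4 O@[XX/OO/OX/X.]: (3,1)[XX/OO/OX/XO]+0*
p5 X@[XX/OO/OX/XO] terminal +0; root [X./OO/../X.] d4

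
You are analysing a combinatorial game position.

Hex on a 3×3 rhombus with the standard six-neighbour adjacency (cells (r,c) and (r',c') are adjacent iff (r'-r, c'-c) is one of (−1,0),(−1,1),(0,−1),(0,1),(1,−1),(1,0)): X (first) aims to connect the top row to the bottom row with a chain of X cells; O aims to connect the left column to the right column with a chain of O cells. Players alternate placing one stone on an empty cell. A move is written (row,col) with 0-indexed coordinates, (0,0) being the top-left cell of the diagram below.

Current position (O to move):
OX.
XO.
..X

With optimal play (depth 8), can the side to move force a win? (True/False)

O winning at [OX./XO./..X]: True

p1 O@[OX./XO./..X]: (0,2)[OXO/XO./..X]-1 (1,2)[OX./XOO/..X]-1 (2,0)[OX./XO./O.X]+1* (2,1)[OX./XO./.OX]-1
p2 X@[OX./XO./O.X]: (0,2)[OXX/XO./O.X]-1* (1,2)[OX./XOX/O.X]-1 (2,1)[OX./XO./OXX]-1
p3 O@[OXX/XO./O.X]: (1,2)[OXX/XOO/O.X]+1* (2,1)[OXX/XO./OOX]-1
p4 X@[OXX/XOO/O.X] terminal -1; root [OX./XO./..X] d8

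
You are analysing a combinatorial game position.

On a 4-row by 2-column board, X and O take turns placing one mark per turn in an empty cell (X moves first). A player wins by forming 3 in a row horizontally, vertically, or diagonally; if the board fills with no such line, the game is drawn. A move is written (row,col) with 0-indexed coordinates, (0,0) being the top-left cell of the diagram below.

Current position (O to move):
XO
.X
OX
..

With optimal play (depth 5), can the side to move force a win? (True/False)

O winning at [XO/.X/OX/..]: False

p1 O@[XO/.X/OX/..]: (1,0)[XO/OX/OX/..]-1 (3,0)[XO/.X/OX/O.]-1 (3,1)[XO/.X/OX/.O]+0*
p2 X@[XO/.X/OX/.O]: (1,0)[XO/XX/OX/.O]+0* (3,0)[XO/.X/OX/XO]+0
p3 O@[XO/XX/OX/.O]: (3,0)[XO/XX/OX/OO]+0*
p4 X@[XO/XX/OX/OO] terminal +0; root [XO/.X/OX/..] d5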